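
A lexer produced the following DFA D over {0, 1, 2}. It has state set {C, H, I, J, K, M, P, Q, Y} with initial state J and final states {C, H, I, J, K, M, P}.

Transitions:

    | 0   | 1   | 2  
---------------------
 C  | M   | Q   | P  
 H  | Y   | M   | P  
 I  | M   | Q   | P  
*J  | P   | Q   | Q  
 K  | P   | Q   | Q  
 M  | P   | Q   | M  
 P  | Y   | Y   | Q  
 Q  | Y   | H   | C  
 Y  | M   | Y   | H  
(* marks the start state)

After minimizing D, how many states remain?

7

Reachable states from the start: {C,H,J,M,P,Q,Y}. Unreachable: {I,K} — drop them.
Start with accepting vs non-accepting: {C,H,J,M,P} | {Q,Y}.
Refine {C,H,J,M,P} on symbol 0: members go to different blocks, giving {C,J,M} and {H,P}.
Split {C,J,M} by δ(·,0) → {J,M} and {C}.
On input 2, block {J,M} splits into {J} and {M}.
Split {Q,Y} by δ(·,0) → {Q} and {Y}.
On input 1, block {H,P} splits into {H} and {P}.
Stable partition: {J} | {Q} | {H} | {C} | {M} | {Y} | {P} — 7 equivalence classes.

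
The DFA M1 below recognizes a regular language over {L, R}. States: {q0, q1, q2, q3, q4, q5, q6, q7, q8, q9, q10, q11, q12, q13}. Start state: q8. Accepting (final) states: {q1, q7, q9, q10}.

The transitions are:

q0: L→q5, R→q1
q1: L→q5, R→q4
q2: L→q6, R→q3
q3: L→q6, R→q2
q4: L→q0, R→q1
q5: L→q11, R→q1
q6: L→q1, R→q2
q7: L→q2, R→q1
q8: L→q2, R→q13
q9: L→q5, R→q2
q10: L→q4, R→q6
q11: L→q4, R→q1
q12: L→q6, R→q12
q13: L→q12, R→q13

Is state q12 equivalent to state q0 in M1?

First remove the unreachable states {q7,q9,q10}; 11 states remain.
Start with accepting vs non-accepting: {q1} | {q0,q2,q3,q4,q5,q6,q8,q11,q12,q13}.
On input L, block {q0,q2,q3,q4,q5,q6,q8,q11,q12,q13} splits into {q0,q2,q3,q4,q5,q8,q11,q12,q13} and {q6}.
On input L, block {q0,q2,q3,q4,q5,q8,q11,q12,q13} splits into {q0,q4,q5,q8,q11,q13} and {q2,q3,q12}.
Refine {q0,q4,q5,q8,q11,q13} on symbol L: members go to different blocks, giving {q0,q4,q5,q11} and {q8,q13}.
The partition is now stable with 5 blocks: {q1} | {q0,q4,q5,q11} | {q6} | {q2,q3,q12} | {q8,q13}.
q12 and q0 end up in different blocks, so they are distinguishable. For instance, the string 'R' is accepted from only q0.

No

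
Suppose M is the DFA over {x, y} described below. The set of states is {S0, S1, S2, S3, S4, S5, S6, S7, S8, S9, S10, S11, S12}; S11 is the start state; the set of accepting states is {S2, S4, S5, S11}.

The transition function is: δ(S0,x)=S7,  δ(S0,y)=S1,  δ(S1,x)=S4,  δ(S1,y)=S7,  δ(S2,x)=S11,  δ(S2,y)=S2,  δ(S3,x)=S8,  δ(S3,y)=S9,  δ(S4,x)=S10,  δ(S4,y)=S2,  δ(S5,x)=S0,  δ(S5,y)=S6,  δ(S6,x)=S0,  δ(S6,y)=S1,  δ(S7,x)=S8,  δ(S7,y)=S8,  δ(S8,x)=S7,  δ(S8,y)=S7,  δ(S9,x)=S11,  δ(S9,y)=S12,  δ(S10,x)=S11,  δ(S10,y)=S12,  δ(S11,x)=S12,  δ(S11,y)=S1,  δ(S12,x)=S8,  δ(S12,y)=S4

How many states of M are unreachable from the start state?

BFS from S11 reaches {S1, S2, S4, S7, S8, S10, S11, S12}; the 5 state(s) S0, S3, S5, S6, S9 are never visited.

5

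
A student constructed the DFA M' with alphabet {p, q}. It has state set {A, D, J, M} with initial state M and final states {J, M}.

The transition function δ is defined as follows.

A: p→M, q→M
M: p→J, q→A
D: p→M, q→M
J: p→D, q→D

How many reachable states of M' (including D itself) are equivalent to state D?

2

Initial partition by acceptance: {J,M} | {A,D}.
Split {J,M} by δ(·,p) → {M} and {J}.
Stable partition: {M} | {A,D} | {J} — 3 equivalence classes.
The equivalence class containing D is {A,D}, of size 2.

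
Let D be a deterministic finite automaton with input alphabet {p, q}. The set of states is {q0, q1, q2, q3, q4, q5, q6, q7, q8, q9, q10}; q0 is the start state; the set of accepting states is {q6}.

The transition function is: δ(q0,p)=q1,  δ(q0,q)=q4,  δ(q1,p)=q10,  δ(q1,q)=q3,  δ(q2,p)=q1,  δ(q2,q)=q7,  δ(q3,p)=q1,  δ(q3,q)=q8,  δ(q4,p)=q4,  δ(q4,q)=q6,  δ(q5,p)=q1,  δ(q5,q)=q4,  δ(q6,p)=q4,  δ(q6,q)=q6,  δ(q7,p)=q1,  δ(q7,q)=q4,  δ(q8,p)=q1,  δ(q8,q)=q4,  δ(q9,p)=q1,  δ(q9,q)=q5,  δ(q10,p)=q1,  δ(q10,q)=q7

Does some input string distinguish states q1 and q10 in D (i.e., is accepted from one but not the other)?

Yes

Reachable states from the start: {q0,q1,q3,q4,q6,q7,q8,q10}. Unreachable: {q2,q5,q9} — drop them.
P0 = {q6} | {q0,q1,q3,q4,q7,q8,q10}.
Split {q0,q1,q3,q4,q7,q8,q10} by δ(·,q) → {q0,q1,q3,q7,q8,q10} and {q4}.
Split {q0,q1,q3,q7,q8,q10} by δ(·,q) → {q0,q7,q8} and {q1,q3,q10}.
Split {q1,q3,q10} by δ(·,q) → {q3,q10} and {q1}.
The partition is now stable with 5 blocks: {q6} | {q0,q7,q8} | {q4} | {q3,q10} | {q1}.
q1 and q10 end up in different blocks, so they are distinguishable. For instance, the string 'qqq' is accepted from only q10.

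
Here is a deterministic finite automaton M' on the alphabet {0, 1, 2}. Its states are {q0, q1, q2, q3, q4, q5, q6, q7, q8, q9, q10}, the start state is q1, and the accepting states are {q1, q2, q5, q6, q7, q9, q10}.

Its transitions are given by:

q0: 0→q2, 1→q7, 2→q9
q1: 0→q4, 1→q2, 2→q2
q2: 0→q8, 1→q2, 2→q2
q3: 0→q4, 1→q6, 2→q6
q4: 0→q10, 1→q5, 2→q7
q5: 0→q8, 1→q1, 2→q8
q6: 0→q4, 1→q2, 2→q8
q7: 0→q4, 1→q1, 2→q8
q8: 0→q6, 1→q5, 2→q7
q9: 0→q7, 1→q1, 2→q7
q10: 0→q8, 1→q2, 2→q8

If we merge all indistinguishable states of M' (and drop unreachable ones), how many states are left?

States {q0,q3,q9} cannot be reached from the start state, so discard them.
P0 = {q1,q2,q5,q6,q7,q10} | {q4,q8}.
Split {q1,q2,q5,q6,q7,q10} by δ(·,2) → {q5,q6,q7,q10} and {q1,q2}.
The partition is now stable with 3 blocks: {q5,q6,q7,q10} | {q4,q8} | {q1,q2}.

3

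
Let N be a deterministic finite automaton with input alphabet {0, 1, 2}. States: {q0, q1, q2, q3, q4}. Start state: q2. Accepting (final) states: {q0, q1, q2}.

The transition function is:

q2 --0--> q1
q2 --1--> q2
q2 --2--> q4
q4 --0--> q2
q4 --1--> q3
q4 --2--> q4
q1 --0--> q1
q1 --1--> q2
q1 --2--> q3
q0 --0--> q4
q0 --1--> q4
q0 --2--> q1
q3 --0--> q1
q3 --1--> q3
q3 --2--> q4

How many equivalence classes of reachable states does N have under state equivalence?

2

Reachable states from the start: {q1,q2,q3,q4}. Unreachable: {q0} — drop them.
Initial partition by acceptance: {q1,q2} | {q3,q4}.
Stable partition: {q1,q2} | {q3,q4} — 2 equivalence classes.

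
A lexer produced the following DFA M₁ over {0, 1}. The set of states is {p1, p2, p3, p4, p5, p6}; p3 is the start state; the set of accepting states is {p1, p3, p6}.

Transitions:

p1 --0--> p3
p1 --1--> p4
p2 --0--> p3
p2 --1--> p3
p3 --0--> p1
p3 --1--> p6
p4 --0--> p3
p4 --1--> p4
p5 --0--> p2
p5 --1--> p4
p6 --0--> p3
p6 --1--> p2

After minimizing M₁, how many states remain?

Reachable states from the start: {p1,p2,p3,p4,p6}. Unreachable: {p5} — drop them.
P0 = {p1,p3,p6} | {p2,p4}.
Refine {p1,p3,p6} on symbol 1: members go to different blocks, giving {p1,p6} and {p3}.
Refine {p2,p4} on symbol 1: members go to different blocks, giving {p2} and {p4}.
On input 1, block {p1,p6} splits into {p1} and {p6}.
The partition is now stable with 5 blocks: {p1} | {p2} | {p3} | {p4} | {p6}.

5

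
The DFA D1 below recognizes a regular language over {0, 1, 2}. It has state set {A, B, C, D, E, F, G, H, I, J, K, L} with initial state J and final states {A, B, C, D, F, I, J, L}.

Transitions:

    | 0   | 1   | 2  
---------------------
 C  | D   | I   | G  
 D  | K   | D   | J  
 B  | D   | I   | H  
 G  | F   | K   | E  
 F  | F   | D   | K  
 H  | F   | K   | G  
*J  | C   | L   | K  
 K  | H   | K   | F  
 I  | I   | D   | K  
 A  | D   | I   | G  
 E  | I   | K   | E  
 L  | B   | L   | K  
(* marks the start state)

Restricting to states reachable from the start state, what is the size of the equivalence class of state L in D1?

2

Reachable states from the start: {B,C,D,E,F,G,H,I,J,K,L}. Unreachable: {A} — drop them.
P0 = {B,C,D,F,I,J,L} | {E,G,H,K}.
Split {B,C,D,F,I,J,L} by δ(·,0) → {B,C,F,I,J,L} and {D}.
Refine {B,C,F,I,J,L} on symbol 0: members go to different blocks, giving {F,I,J,L} and {B,C}.
On input 0, block {F,I,J,L} splits into {F,I} and {J,L}.
Refine {E,G,H,K} on symbol 0: members go to different blocks, giving {E,G,H} and {K}.
Stable partition: {F,I} | {E,G,H} | {D} | {B,C} | {J,L} | {K} — 6 equivalence classes.
The equivalence class containing L is {J,L}, of size 2.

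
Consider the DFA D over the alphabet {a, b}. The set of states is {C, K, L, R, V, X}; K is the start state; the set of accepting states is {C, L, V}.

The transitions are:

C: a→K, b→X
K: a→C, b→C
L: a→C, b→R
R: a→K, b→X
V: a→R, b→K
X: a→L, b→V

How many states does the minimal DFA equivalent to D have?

P0 = {C,L,V} | {K,R,X}.
On input a, block {C,L,V} splits into {C,V} and {L}.
Refine {K,R,X} on symbol a: members go to different blocks, giving {X} and {K} and {R}.
Split {C,V} by δ(·,a) → {C} and {V}.
No further refinement is possible. Final partition (6 blocks): {C} | {X} | {L} | {K} | {R} | {V}.

6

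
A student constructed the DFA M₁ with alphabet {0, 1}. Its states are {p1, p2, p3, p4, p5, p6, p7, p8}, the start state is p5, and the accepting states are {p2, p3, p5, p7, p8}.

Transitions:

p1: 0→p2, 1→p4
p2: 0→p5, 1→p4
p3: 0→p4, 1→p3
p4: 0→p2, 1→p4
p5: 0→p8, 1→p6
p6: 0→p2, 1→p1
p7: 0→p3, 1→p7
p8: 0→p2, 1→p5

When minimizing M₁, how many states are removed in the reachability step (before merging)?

Starting at p5 and following transitions, the reachable set is {p1, p2, p4, p5, p6, p8}. That leaves p3, p7 unreachable — 2 in total.

2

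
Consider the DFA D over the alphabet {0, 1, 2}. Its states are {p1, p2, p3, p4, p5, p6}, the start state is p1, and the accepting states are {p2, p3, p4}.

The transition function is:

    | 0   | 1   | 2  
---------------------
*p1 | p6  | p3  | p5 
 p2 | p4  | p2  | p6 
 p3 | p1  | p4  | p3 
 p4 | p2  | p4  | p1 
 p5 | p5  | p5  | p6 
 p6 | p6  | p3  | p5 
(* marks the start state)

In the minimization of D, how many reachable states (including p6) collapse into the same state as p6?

2

All states are reachable from the start state.
Initial partition by acceptance: {p2,p3,p4} | {p1,p5,p6}.
On input 0, block {p2,p3,p4} splits into {p2,p4} and {p3}.
On input 1, block {p1,p5,p6} splits into {p1,p6} and {p5}.
No further refinement is possible. Final partition (4 blocks): {p2,p4} | {p1,p6} | {p3} | {p5}.
The equivalence class containing p6 is {p1,p6}, of size 2.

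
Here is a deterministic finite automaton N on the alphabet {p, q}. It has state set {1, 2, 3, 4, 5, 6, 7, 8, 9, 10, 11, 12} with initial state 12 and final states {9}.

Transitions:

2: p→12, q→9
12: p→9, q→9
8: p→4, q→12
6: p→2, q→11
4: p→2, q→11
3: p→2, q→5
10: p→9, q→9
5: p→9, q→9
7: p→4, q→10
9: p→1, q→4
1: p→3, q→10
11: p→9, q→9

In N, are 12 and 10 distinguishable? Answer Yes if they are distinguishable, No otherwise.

Reachable states from the start: {1,2,3,4,5,9,10,11,12}. Unreachable: {6,7,8} — drop them.
Start with accepting vs non-accepting: {9} | {1,2,3,4,5,10,11,12}.
Split {1,2,3,4,5,10,11,12} by δ(·,p) → {1,2,3,4} and {5,10,11,12}.
Split {1,2,3,4} by δ(·,p) → {1,3,4} and {2}.
Refine {1,3,4} on symbol p: members go to different blocks, giving {3,4} and {1}.
The partition is now stable with 5 blocks: {9} | {3,4} | {5,10,11,12} | {2} | {1}.
12 and 10 lie in the same block of the stable partition, so they are equivalent — no string distinguishes them.

No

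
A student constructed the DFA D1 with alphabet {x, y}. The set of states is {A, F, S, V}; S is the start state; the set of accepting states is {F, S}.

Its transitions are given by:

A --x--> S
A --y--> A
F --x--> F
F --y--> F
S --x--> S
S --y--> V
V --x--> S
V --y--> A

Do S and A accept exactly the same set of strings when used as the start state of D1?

No

Reachable states from the start: {A,S,V}. Unreachable: {F} — drop them.
Initial partition by acceptance: {S} | {A,V}.
Stable partition: {S} | {A,V} — 2 equivalence classes.
S and A end up in different blocks, so they are distinguishable. For instance, the string 'ε' is accepted from only S.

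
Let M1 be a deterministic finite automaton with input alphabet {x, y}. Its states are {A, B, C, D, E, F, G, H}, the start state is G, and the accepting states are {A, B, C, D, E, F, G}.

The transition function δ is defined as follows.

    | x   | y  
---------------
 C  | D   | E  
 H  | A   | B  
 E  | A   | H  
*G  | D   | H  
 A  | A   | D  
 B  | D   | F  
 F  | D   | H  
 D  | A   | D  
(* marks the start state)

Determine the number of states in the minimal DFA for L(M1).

4

First remove the unreachable states {C,E}; 6 states remain.
P0 = {A,B,D,F,G} | {H}.
On input y, block {A,B,D,F,G} splits into {A,B,D} and {F,G}.
Refine {A,B,D} on symbol y: members go to different blocks, giving {A,D} and {B}.
The partition is now stable with 4 blocks: {A,D} | {H} | {F,G} | {B}.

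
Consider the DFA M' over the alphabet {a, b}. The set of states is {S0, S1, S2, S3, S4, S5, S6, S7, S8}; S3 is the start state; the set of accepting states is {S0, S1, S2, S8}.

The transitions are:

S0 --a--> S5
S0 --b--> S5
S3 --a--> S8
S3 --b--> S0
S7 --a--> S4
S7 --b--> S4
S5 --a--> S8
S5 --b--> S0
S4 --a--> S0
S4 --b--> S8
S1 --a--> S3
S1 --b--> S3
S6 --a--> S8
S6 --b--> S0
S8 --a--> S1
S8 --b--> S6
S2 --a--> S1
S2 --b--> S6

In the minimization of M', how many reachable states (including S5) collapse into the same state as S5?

States {S2,S4,S7} cannot be reached from the start state, so discard them.
P0 = {S0,S1,S8} | {S3,S5,S6}.
On input a, block {S0,S1,S8} splits into {S0,S1} and {S8}.
The partition is now stable with 3 blocks: {S0,S1} | {S3,S5,S6} | {S8}.
State S5 belongs to the block {S3,S5,S6}, which has 3 states.

3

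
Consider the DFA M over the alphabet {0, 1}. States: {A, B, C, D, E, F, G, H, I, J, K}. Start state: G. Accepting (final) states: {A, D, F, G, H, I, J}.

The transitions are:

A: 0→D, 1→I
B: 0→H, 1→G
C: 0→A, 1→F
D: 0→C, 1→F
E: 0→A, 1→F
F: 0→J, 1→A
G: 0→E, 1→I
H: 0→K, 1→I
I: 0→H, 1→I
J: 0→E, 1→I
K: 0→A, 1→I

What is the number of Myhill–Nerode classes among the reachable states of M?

3

States {B} cannot be reached from the start state, so discard them.
P0 = {A,D,F,G,H,I,J} | {C,E,K}.
Refine {A,D,F,G,H,I,J} on symbol 0: members go to different blocks, giving {D,G,H,J} and {A,F,I}.
The partition is now stable with 3 blocks: {D,G,H,J} | {C,E,K} | {A,F,I}.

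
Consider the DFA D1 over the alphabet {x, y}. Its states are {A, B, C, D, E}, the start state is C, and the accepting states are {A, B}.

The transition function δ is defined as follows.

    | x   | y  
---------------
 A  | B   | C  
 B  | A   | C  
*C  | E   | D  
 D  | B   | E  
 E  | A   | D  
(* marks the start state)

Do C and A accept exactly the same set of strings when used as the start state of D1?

Initial partition by acceptance: {A,B} | {C,D,E}.
On input x, block {C,D,E} splits into {D,E} and {C}.
The partition is now stable with 3 blocks: {A,B} | {D,E} | {C}.
C and A end up in different blocks, so they are distinguishable. For instance, the string 'ε' is accepted from only A.

No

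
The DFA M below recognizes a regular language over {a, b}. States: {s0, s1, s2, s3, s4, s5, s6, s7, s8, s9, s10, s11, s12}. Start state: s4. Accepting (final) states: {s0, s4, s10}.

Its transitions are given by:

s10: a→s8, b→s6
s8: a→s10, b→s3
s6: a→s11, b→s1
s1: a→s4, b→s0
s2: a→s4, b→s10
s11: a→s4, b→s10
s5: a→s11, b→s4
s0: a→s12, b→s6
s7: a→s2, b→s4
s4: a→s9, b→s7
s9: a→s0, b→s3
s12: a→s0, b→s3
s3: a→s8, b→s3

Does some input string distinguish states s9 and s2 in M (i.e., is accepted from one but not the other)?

Yes

First remove the unreachable states {s5}; 12 states remain.
Start with accepting vs non-accepting: {s0,s4,s10} | {s1,s2,s3,s6,s7,s8,s9,s11,s12}.
Split {s1,s2,s3,s6,s7,s8,s9,s11,s12} by δ(·,a) → {s1,s2,s8,s9,s11,s12} and {s3,s6,s7}.
Split {s1,s2,s8,s9,s11,s12} by δ(·,b) → {s1,s2,s11} and {s8,s9,s12}.
On input a, block {s3,s6,s7} splits into {s6,s7} and {s3}.
Split {s6,s7} by δ(·,b) → {s6} and {s7}.
Split {s0,s4,s10} by δ(·,b) → {s0,s10} and {s4}.
Stable partition: {s0,s10} | {s1,s2,s11} | {s6} | {s8,s9,s12} | {s3} | {s7} | {s4} — 7 equivalence classes.
s9 and s2 end up in different blocks, so they are distinguishable. For instance, the string 'b' is accepted from only s2.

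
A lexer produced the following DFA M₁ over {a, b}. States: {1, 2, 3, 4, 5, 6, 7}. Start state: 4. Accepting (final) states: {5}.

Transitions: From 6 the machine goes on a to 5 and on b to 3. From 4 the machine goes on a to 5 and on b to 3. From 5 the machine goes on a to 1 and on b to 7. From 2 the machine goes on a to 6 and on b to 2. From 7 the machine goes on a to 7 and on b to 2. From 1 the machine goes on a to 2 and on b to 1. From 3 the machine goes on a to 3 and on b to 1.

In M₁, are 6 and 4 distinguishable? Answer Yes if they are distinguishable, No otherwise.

Every state is reachable, so we keep all 7.
Start with accepting vs non-accepting: {5} | {1,2,3,4,6,7}.
Refine {1,2,3,4,6,7} on symbol a: members go to different blocks, giving {1,2,3,7} and {4,6}.
Refine {1,2,3,7} on symbol a: members go to different blocks, giving {1,3,7} and {2}.
Refine {1,3,7} on symbol a: members go to different blocks, giving {3,7} and {1}.
Refine {3,7} on symbol b: members go to different blocks, giving {3} and {7}.
No further refinement is possible. Final partition (6 blocks): {5} | {3} | {4,6} | {2} | {1} | {7}.
6 and 4 lie in the same block of the stable partition, so they are equivalent — no string distinguishes them.

No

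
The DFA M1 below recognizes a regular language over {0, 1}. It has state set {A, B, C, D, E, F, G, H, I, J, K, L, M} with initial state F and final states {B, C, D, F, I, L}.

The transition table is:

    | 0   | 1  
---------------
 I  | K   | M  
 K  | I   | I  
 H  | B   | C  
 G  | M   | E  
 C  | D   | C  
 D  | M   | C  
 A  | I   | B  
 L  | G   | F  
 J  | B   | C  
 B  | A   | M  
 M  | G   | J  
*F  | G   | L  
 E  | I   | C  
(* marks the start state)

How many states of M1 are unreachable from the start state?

BFS from F reaches {A, B, C, D, E, F, G, I, J, K, L, M}; the 1 state(s) H are never visited.

1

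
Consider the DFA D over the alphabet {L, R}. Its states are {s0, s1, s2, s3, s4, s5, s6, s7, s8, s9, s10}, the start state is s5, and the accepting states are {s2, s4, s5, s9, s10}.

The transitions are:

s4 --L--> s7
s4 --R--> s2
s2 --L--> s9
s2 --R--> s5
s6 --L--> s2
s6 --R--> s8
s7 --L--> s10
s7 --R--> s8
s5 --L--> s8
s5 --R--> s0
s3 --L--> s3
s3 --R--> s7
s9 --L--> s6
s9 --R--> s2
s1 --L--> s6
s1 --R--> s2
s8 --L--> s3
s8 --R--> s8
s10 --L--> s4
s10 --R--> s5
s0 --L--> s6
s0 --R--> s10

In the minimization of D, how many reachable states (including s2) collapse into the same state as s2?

Reachable states from the start: {s0,s2,s3,s4,s5,s6,s7,s8,s9,s10}. Unreachable: {s1} — drop them.
Initial partition by acceptance: {s2,s4,s5,s9,s10} | {s0,s3,s6,s7,s8}.
On input L, block {s2,s4,s5,s9,s10} splits into {s4,s5,s9} and {s2,s10}.
Split {s4,s5,s9} by δ(·,R) → {s4,s9} and {s5}.
On input L, block {s0,s3,s6,s7,s8} splits into {s0,s3,s8} and {s6,s7}.
On input L, block {s0,s3,s8} splits into {s3,s8} and {s0}.
On input R, block {s3,s8} splits into {s3} and {s8}.
Stable partition: {s4,s9} | {s3} | {s2,s10} | {s5} | {s6,s7} | {s0} | {s8} — 7 equivalence classes.
The equivalence class containing s2 is {s2,s10}, of size 2.

2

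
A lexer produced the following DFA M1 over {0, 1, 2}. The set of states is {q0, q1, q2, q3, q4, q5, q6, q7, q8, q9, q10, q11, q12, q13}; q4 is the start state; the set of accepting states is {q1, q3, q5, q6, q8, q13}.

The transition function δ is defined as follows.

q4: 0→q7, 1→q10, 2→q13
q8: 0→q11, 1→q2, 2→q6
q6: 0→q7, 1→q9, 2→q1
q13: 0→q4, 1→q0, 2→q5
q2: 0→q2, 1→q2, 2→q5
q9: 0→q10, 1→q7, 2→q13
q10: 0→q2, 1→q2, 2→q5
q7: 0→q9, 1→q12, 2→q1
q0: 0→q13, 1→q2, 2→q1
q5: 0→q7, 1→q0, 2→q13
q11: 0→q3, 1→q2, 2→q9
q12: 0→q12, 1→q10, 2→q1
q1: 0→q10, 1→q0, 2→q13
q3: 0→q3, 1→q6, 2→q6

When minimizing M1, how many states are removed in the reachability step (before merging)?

BFS from q4 reaches {q0, q1, q2, q4, q5, q7, q9, q10, q12, q13}; the 4 state(s) q3, q6, q8, q11 are never visited.

4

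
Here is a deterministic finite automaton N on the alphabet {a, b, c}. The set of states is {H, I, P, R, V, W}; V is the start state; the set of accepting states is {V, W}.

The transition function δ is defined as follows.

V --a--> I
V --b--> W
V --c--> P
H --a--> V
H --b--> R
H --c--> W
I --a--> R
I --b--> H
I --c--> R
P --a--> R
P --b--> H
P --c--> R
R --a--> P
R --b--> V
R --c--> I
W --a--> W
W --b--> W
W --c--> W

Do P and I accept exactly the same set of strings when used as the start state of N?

Yes

Every state is reachable, so we keep all 6.
Initial partition by acceptance: {V,W} | {H,I,P,R}.
Refine {V,W} on symbol a: members go to different blocks, giving {W} and {V}.
Split {H,I,P,R} by δ(·,a) → {I,P,R} and {H}.
On input b, block {I,P,R} splits into {I,P} and {R}.
No further refinement is possible. Final partition (5 blocks): {W} | {I,P} | {V} | {H} | {R}.
P and I lie in the same block of the stable partition, so they are equivalent — no string distinguishes them.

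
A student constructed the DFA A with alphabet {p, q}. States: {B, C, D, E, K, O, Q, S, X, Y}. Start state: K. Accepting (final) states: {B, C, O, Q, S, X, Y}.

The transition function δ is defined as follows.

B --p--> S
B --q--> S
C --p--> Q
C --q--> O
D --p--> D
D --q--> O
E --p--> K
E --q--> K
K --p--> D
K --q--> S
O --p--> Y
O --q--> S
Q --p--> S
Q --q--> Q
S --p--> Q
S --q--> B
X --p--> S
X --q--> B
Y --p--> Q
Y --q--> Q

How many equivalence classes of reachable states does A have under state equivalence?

2

States {C,E,X} cannot be reached from the start state, so discard them.
Initial partition by acceptance: {B,O,Q,S,Y} | {D,K}.
No further refinement is possible. Final partition (2 blocks): {B,O,Q,S,Y} | {D,K}.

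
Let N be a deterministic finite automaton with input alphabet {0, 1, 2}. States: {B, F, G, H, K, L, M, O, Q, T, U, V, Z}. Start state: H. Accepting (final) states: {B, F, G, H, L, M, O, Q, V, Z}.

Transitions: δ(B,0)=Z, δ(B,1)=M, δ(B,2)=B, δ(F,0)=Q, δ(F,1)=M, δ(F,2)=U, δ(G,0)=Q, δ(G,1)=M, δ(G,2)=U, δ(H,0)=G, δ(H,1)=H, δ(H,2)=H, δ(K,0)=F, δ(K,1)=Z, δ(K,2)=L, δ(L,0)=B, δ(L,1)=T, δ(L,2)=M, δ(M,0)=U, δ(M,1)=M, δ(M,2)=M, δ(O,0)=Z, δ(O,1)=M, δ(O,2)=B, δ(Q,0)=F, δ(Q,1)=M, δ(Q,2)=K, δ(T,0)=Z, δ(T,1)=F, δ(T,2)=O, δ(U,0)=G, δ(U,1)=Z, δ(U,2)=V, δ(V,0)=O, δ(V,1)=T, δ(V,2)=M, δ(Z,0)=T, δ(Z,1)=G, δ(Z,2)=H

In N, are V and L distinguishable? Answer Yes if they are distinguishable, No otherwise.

No

All states are reachable from the start state.
Initial partition by acceptance: {B,F,G,H,L,M,O,Q,V,Z} | {K,T,U}.
Split {B,F,G,H,L,M,O,Q,V,Z} by δ(·,0) → {B,F,G,H,L,O,Q,V} and {M,Z}.
Refine {B,F,G,H,L,O,Q,V} on symbol 0: members go to different blocks, giving {F,G,H,L,Q,V} and {B,O}.
Refine {F,G,H,L,Q,V} on symbol 0: members go to different blocks, giving {F,G,H,Q} and {L,V}.
On input 1, block {F,G,H,Q} splits into {F,G,Q} and {H}.
On input 0, block {K,T,U} splits into {K,U} and {T}.
On input 0, block {M,Z} splits into {M} and {Z}.
The partition is now stable with 8 blocks: {F,G,Q} | {K,U} | {M} | {B,O} | {L,V} | {H} | {T} | {Z}.
V and L lie in the same block of the stable partition, so they are equivalent — no string distinguishes them.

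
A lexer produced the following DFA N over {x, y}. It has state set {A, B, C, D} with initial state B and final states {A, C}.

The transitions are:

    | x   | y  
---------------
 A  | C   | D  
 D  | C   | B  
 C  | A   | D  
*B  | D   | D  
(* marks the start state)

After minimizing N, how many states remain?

3

Every state is reachable, so we keep all 4.
P0 = {A,C} | {B,D}.
On input x, block {B,D} splits into {B} and {D}.
Stable partition: {A,C} | {B} | {D} — 3 equivalence classes.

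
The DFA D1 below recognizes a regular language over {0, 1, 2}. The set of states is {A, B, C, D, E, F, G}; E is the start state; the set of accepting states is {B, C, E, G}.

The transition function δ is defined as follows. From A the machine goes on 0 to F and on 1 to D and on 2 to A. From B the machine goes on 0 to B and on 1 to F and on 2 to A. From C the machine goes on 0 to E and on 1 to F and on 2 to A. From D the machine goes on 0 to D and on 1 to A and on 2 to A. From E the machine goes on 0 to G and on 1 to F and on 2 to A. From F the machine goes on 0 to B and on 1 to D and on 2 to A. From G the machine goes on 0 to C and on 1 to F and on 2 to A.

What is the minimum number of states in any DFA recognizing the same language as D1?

4

P0 = {B,C,E,G} | {A,D,F}.
Refine {A,D,F} on symbol 0: members go to different blocks, giving {A,D} and {F}.
Refine {A,D} on symbol 0: members go to different blocks, giving {A} and {D}.
The partition is now stable with 4 blocks: {B,C,E,G} | {A} | {F} | {D}.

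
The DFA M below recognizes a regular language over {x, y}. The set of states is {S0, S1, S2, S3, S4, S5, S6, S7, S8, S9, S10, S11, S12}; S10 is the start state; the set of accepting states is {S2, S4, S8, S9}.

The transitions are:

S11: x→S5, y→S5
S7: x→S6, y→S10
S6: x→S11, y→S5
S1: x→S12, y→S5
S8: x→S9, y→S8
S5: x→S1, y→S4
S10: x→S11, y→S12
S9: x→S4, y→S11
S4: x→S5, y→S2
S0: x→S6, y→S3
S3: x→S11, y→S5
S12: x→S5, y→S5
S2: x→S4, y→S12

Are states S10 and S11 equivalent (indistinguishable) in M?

No

First remove the unreachable states {S0,S3,S6,S7,S8,S9}; 7 states remain.
Start with accepting vs non-accepting: {S2,S4} | {S1,S5,S10,S11,S12}.
Refine {S2,S4} on symbol x: members go to different blocks, giving {S2} and {S4}.
Refine {S1,S5,S10,S11,S12} on symbol y: members go to different blocks, giving {S1,S10,S11,S12} and {S5}.
Refine {S1,S10,S11,S12} on symbol x: members go to different blocks, giving {S1,S10} and {S11,S12}.
On input y, block {S1,S10} splits into {S1} and {S10}.
The partition is now stable with 6 blocks: {S2} | {S1} | {S4} | {S5} | {S11,S12} | {S10}.
S10 and S11 end up in different blocks, so they are distinguishable. For instance, the string 'xy' is accepted from only S11.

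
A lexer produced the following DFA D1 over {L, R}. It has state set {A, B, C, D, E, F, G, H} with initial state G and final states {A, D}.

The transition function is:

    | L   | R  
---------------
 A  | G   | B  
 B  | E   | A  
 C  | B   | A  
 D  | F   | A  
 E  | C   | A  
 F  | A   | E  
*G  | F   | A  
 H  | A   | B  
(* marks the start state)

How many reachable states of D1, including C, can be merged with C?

First remove the unreachable states {D,H}; 6 states remain.
P0 = {A} | {B,C,E,F,G}.
On input L, block {B,C,E,F,G} splits into {B,C,E,G} and {F}.
Refine {B,C,E,G} on symbol L: members go to different blocks, giving {B,C,E} and {G}.
No further refinement is possible. Final partition (4 blocks): {A} | {B,C,E} | {F} | {G}.
State C belongs to the block {B,C,E}, which has 3 states.

3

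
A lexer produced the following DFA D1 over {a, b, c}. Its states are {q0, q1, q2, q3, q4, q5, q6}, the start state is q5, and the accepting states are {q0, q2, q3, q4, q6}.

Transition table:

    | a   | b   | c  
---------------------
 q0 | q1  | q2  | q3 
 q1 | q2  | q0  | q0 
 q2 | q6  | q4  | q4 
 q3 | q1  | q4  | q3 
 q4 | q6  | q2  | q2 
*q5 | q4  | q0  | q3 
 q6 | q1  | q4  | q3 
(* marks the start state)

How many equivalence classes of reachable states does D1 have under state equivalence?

All states are reachable from the start state.
P0 = {q0,q2,q3,q4,q6} | {q1,q5}.
On input a, block {q0,q2,q3,q4,q6} splits into {q0,q3,q6} and {q2,q4}.
The partition is now stable with 3 blocks: {q0,q3,q6} | {q1,q5} | {q2,q4}.

3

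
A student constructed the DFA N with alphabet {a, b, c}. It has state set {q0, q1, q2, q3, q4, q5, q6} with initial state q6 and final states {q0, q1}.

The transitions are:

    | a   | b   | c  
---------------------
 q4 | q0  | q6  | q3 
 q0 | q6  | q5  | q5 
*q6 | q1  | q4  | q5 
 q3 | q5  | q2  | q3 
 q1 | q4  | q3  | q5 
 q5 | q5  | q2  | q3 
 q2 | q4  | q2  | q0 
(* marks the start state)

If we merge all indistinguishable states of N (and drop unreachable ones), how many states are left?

4

Initial partition by acceptance: {q0,q1} | {q2,q3,q4,q5,q6}.
Split {q2,q3,q4,q5,q6} by δ(·,a) → {q2,q3,q5} and {q4,q6}.
Refine {q2,q3,q5} on symbol a: members go to different blocks, giving {q3,q5} and {q2}.
The partition is now stable with 4 blocks: {q0,q1} | {q3,q5} | {q4,q6} | {q2}.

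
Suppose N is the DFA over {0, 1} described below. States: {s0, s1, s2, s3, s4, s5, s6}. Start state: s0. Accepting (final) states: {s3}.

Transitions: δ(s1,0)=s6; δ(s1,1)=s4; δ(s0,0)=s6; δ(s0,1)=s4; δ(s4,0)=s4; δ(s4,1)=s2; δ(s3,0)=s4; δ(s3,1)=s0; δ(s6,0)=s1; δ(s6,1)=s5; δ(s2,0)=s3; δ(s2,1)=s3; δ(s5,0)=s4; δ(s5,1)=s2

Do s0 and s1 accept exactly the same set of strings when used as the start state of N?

Yes

Every state is reachable, so we keep all 7.
Initial partition by acceptance: {s3} | {s0,s1,s2,s4,s5,s6}.
Refine {s0,s1,s2,s4,s5,s6} on symbol 0: members go to different blocks, giving {s0,s1,s4,s5,s6} and {s2}.
Refine {s0,s1,s4,s5,s6} on symbol 1: members go to different blocks, giving {s0,s1,s6} and {s4,s5}.
No further refinement is possible. Final partition (4 blocks): {s3} | {s0,s1,s6} | {s2} | {s4,s5}.
s0 and s1 lie in the same block of the stable partition, so they are equivalent — no string distinguishes them.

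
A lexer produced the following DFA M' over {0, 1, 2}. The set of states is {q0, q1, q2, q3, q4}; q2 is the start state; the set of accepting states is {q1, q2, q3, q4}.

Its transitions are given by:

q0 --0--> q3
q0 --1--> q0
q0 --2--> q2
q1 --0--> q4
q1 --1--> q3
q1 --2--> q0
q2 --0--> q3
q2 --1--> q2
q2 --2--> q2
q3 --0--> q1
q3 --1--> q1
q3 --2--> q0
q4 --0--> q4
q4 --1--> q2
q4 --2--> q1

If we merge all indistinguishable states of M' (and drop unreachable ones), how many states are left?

P0 = {q1,q2,q3,q4} | {q0}.
Refine {q1,q2,q3,q4} on symbol 2: members go to different blocks, giving {q1,q3} and {q2,q4}.
On input 0, block {q1,q3} splits into {q1} and {q3}.
On input 0, block {q2,q4} splits into {q2} and {q4}.
The partition is now stable with 5 blocks: {q1} | {q0} | {q2} | {q3} | {q4}.

5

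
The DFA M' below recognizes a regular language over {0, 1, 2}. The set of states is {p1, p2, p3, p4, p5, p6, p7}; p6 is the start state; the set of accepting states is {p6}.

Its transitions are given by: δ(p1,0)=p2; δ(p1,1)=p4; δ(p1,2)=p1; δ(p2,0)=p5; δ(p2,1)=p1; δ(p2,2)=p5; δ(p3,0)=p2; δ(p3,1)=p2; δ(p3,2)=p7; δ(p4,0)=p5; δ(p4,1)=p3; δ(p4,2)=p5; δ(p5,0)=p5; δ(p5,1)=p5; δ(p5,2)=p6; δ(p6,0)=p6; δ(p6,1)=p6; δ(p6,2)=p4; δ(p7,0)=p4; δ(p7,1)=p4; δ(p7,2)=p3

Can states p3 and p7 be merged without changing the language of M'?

Yes

Initial partition by acceptance: {p6} | {p1,p2,p3,p4,p5,p7}.
Refine {p1,p2,p3,p4,p5,p7} on symbol 2: members go to different blocks, giving {p1,p2,p3,p4,p7} and {p5}.
On input 0, block {p1,p2,p3,p4,p7} splits into {p1,p3,p7} and {p2,p4}.
The partition is now stable with 4 blocks: {p6} | {p1,p3,p7} | {p5} | {p2,p4}.
p3 and p7 lie in the same block of the stable partition, so they are equivalent — no string distinguishes them.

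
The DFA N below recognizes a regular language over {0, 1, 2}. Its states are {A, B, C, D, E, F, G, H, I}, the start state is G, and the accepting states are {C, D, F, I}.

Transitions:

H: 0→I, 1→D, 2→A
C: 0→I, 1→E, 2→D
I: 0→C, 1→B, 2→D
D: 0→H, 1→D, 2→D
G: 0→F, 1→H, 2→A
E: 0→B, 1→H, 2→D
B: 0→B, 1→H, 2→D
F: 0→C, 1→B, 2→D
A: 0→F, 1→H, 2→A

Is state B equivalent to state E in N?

Yes

Every state is reachable, so we keep all 9.
P0 = {C,D,F,I} | {A,B,E,G,H}.
Split {C,D,F,I} by δ(·,0) → {C,F,I} and {D}.
On input 0, block {A,B,E,G,H} splits into {A,G,H} and {B,E}.
Refine {A,G,H} on symbol 1: members go to different blocks, giving {A,G} and {H}.
No further refinement is possible. Final partition (5 blocks): {C,F,I} | {A,G} | {D} | {B,E} | {H}.
B and E lie in the same block of the stable partition, so they are equivalent — no string distinguishes them.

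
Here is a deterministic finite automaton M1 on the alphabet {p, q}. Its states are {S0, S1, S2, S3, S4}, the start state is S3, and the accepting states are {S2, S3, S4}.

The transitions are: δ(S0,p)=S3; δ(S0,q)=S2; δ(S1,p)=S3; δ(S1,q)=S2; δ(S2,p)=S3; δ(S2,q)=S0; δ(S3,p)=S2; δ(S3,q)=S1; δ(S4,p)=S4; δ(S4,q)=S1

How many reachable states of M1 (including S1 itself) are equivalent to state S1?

2

States {S4} cannot be reached from the start state, so discard them.
P0 = {S2,S3} | {S0,S1}.
The partition is now stable with 2 blocks: {S2,S3} | {S0,S1}.
The equivalence class containing S1 is {S0,S1}, of size 2.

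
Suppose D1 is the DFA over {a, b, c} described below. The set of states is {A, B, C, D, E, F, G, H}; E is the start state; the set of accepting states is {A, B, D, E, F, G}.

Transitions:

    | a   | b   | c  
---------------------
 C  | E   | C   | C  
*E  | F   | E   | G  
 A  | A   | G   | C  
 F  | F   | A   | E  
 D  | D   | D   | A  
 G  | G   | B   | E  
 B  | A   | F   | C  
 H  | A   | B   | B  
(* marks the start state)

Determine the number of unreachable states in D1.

Starting at E and following transitions, the reachable set is {A, B, C, E, F, G}. That leaves D, H unreachable — 2 in total.

2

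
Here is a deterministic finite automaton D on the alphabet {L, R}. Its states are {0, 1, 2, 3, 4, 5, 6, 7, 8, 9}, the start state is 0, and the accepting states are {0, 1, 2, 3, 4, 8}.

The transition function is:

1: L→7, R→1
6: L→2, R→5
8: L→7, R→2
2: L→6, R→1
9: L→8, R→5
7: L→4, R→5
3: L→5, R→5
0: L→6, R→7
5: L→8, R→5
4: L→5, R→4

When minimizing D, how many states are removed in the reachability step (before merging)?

2

BFS from 0 reaches {0, 1, 2, 4, 5, 6, 7, 8}; the 2 state(s) 3, 9 are never visited.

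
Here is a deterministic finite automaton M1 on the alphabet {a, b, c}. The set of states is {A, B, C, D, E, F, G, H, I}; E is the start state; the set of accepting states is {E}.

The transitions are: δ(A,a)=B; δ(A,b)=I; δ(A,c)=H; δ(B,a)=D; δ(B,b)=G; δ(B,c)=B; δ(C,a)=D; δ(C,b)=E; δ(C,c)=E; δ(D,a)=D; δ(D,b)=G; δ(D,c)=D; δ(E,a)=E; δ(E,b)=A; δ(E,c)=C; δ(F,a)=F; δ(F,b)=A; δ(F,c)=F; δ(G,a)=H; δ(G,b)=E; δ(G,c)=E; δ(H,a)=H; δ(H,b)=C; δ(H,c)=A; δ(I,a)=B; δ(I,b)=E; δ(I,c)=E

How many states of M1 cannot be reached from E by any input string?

Starting at E and following transitions, the reachable set is {A, B, C, D, E, G, H, I}. That leaves F unreachable — 1 in total.

1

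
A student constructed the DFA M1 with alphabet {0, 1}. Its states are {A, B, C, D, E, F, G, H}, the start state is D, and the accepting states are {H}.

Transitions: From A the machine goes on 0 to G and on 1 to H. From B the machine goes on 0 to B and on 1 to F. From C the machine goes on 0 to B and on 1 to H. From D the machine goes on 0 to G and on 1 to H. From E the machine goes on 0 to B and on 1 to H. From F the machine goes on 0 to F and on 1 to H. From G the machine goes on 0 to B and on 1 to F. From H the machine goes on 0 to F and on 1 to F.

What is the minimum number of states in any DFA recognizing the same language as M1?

4

Reachable states from the start: {B,D,F,G,H}. Unreachable: {A,C,E} — drop them.
Initial partition by acceptance: {H} | {B,D,F,G}.
On input 1, block {B,D,F,G} splits into {B,G} and {D,F}.
On input 0, block {D,F} splits into {D} and {F}.
Stable partition: {H} | {B,G} | {D} | {F} — 4 equivalence classes.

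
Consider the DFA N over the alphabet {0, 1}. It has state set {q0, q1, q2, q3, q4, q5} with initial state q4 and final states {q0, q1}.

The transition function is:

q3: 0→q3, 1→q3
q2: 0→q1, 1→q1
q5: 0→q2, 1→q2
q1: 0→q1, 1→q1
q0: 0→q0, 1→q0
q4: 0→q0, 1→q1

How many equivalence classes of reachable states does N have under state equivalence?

First remove the unreachable states {q2,q3,q5}; 3 states remain.
P0 = {q0,q1} | {q4}.
No further refinement is possible. Final partition (2 blocks): {q0,q1} | {q4}.

2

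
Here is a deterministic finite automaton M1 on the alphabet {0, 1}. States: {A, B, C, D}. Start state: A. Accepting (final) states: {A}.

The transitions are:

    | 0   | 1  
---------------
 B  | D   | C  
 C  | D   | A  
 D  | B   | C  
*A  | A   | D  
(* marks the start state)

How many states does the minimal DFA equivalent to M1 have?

3

All states are reachable from the start state.
Start with accepting vs non-accepting: {A} | {B,C,D}.
Refine {B,C,D} on symbol 1: members go to different blocks, giving {B,D} and {C}.
No further refinement is possible. Final partition (3 blocks): {A} | {B,D} | {C}.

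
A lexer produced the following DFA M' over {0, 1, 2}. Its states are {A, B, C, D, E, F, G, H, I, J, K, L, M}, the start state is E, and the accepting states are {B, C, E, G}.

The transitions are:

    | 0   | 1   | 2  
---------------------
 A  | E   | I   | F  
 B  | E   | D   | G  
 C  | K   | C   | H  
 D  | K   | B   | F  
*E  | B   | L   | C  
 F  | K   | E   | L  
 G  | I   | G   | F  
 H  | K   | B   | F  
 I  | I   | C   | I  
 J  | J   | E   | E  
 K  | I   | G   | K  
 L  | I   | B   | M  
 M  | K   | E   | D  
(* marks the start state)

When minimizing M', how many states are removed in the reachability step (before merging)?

No path from E leads to A, J; the other 11 states are all reachable.

2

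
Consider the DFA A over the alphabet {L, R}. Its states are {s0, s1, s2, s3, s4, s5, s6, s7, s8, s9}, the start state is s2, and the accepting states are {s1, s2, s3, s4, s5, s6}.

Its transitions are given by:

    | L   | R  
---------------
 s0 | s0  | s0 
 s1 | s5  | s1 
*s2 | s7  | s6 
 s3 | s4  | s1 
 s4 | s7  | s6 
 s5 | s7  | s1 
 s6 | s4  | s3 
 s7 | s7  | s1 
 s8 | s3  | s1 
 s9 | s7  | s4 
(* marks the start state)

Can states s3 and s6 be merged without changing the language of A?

Yes

States {s0,s8,s9} cannot be reached from the start state, so discard them.
Initial partition by acceptance: {s1,s2,s3,s4,s5,s6} | {s7}.
Split {s1,s2,s3,s4,s5,s6} by δ(·,L) → {s1,s3,s6} and {s2,s4,s5}.
Stable partition: {s1,s3,s6} | {s7} | {s2,s4,s5} — 3 equivalence classes.
s3 and s6 lie in the same block of the stable partition, so they are equivalent — no string distinguishes them.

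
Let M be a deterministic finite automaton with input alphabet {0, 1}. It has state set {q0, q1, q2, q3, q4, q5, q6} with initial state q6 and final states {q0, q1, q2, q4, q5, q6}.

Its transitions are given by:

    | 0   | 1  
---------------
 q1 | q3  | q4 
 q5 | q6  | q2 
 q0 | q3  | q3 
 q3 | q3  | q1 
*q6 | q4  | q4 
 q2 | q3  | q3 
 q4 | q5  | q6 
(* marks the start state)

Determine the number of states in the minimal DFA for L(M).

Reachable states from the start: {q1,q2,q3,q4,q5,q6}. Unreachable: {q0} — drop them.
Start with accepting vs non-accepting: {q1,q2,q4,q5,q6} | {q3}.
Split {q1,q2,q4,q5,q6} by δ(·,0) → {q4,q5,q6} and {q1,q2}.
On input 1, block {q4,q5,q6} splits into {q4,q6} and {q5}.
Refine {q4,q6} on symbol 0: members go to different blocks, giving {q4} and {q6}.
Split {q1,q2} by δ(·,1) → {q1} and {q2}.
Stable partition: {q4} | {q3} | {q1} | {q5} | {q6} | {q2} — 6 equivalence classes.

6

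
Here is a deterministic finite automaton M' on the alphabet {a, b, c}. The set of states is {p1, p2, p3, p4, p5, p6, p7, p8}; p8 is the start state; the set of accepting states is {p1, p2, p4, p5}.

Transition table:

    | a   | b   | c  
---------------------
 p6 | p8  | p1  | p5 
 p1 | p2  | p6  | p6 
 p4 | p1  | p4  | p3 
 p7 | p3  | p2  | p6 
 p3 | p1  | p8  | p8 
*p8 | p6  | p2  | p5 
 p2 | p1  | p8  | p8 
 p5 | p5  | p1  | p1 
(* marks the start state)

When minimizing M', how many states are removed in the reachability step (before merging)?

3

Starting at p8 and following transitions, the reachable set is {p1, p2, p5, p6, p8}. That leaves p3, p4, p7 unreachable — 3 in total.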